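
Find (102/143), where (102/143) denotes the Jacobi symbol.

-1

Factor out 2: 102 = 2·51. Since 143 ≡ 7 (mod 8), (2/143) = +1. Now have (51/143).
Both 51 ≡ 3 and 143 ≡ 3 (mod 4), so reciprocity gives (51/143) = -(143/51). Reduce: 143 ≡ 41 (mod 51). Now have -(41/51).
41 ≡ 1 (mod 4), so quadratic reciprocity gives (41/51) = (51/41). Reduce: 51 ≡ 10 (mod 41). Now have -(10/41).
Factor out 2: 10 = 2·5. Since 41 ≡ 1 (mod 8), (2/41) = +1. Now have -(5/41).
5 ≡ 1 (mod 4), so quadratic reciprocity gives (5/41) = (41/5). Reduce: 41 ≡ 1 (mod 5). Now have -(1/5).
(1/5) = 1. Collecting the sign factors: -1.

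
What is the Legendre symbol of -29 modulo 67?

-1

(-29/67)
  = -(29/67)    [67 ≡ 3 mod 4 ⇒ (-1/67) = -1]
  = -(67/29)    [QR: 29 ≡ 1 mod 4, sign kept]
  = -(9/29)    [67 ≡ 9 mod 29]
  = -(29/9)    [QR: 9 ≡ 1 mod 4, sign kept]
  = -(2/9)    [29 ≡ 2 mod 9]
  = -(1/9)    [9 ≡ 1 mod 8 ⇒ (2/9) = +1]
  = -1    [(1/9) = 1]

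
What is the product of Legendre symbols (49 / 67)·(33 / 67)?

By multiplicativity, (49·33 / 67) = (49 / 67)·(33 / 67).
First factor (49 / 67):
(49 / 67)
  = (67 / 49)    [QR: 49 ≡ 1 mod 4, sign kept]
  = (18 / 49)    [67 ≡ 18 mod 49]
  = (9 / 49)    [49 ≡ 1 mod 8 ⇒ (2 / 49) = +1]
  = (49 / 9)    [QR: 9 ≡ 1 mod 4, sign kept]
  = (4 / 9)    [49 ≡ 4 mod 9]
  = (1 / 9)    [9 ≡ 1 mod 8 ⇒ (2 / 9)^2 = +1]
  = 1    [(1 / 9) = 1]
Second factor (33 / 67):
(33 / 67)
  = (67 / 33)    [QR: 33 ≡ 1 mod 4, sign kept]
  = (1 / 33)    [67 ≡ 1 mod 33]
  = 1    [(1 / 33) = 1]
Product: (1)·(1) = 1.

1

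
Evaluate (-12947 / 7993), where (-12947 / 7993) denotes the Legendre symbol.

1

Reduce the numerator: -12947 ≡ 3039 (mod 7993), so (-12947 / 7993) = (3039 / 7993).
7993 ≡ 1 (mod 4), so quadratic reciprocity gives (3039 / 7993) = (7993 / 3039). Reduce: 7993 ≡ 1915 (mod 3039). Now have (1915 / 3039).
Both 1915 ≡ 3 and 3039 ≡ 3 (mod 4), so reciprocity gives (1915 / 3039) = -(3039 / 1915). Reduce: 3039 ≡ 1124 (mod 1915). Now have -(1124 / 1915).
Factor out 2: 1124 = 2^2·281. Since 1915 ≡ 3 (mod 8), (2 / 1915) = -1, and (2 / 1915)^2 = +1. Now have -(281 / 1915).
281 ≡ 1 (mod 4), so quadratic reciprocity gives (281 / 1915) = (1915 / 281). Reduce: 1915 ≡ 229 (mod 281). Now have -(229 / 281).
229 ≡ 1 (mod 4), so quadratic reciprocity gives (229 / 281) = (281 / 229). Reduce: 281 ≡ 52 (mod 229). Now have -(52 / 229).
Factor out 2: 52 = 2^2·13. Since 229 ≡ 5 (mod 8), (2 / 229) = -1, and (2 / 229)^2 = +1. Now have -(13 / 229).
13 ≡ 1 (mod 4), so quadratic reciprocity gives (13 / 229) = (229 / 13). Reduce: 229 ≡ 8 (mod 13). Now have -(8 / 13).
Factor out 2: 8 = 2^3. Since 13 ≡ 5 (mod 8), (2 / 13) = -1, and (2 / 13)^3 = -1. Now have (1 / 13).
(1 / 13) = 1. Collecting the sign factors: 1.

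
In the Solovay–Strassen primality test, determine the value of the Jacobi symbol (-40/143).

Pull out -1: (-40/143) = (-1/143)·(40/143). Since 143 ≡ 3 (mod 4), (-1/143) = -1. Now have -(40/143).
Factor out 2: 40 = 2^3·5. Since 143 ≡ 7 (mod 8), (2/143) = +1, and (2/143)^3 = +1. Now have -(5/143).
5 ≡ 1 (mod 4), so quadratic reciprocity gives (5/143) = (143/5). Reduce: 143 ≡ 3 (mod 5). Now have -(3/5).
5 ≡ 1 (mod 4), so quadratic reciprocity gives (3/5) = (5/3). Reduce: 5 ≡ 2 (mod 3). Now have -(2/3).
Factor out 2: 2 = 2. Since 3 ≡ 3 (mod 8), (2/3) = -1. Now have (1/3).
(1/3) = 1. Collecting the sign factors: 1.

1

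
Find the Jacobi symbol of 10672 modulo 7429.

(10672 / 7429)
  = (3243 / 7429)    [10672 ≡ 3243 mod 7429]
  = (7429 / 3243)    [QR: 7429 ≡ 1 mod 4, sign kept]
  = (943 / 3243)    [7429 ≡ 943 mod 3243]
  = -(3243 / 943)    [QR: both ≡ 3 mod 4, sign flips]
  = -(414 / 943)    [3243 ≡ 414 mod 943]
  = -(207 / 943)    [943 ≡ 7 mod 8 ⇒ (2 / 943) = +1]
  = (943 / 207)    [QR: both ≡ 3 mod 4, sign flips]
  = (115 / 207)    [943 ≡ 115 mod 207]
  = -(207 / 115)    [QR: both ≡ 3 mod 4, sign flips]
  = -(92 / 115)    [207 ≡ 92 mod 115]
  = -(23 / 115)    [115 ≡ 3 mod 8 ⇒ (2 / 115)^2 = +1]
  = (115 / 23)    [QR: both ≡ 3 mod 4, sign flips]
  = (0 / 23)    [115 ≡ 0 mod 23]
  = 0    [numerator 0, gcd > 1]

0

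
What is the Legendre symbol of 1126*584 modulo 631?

By multiplicativity, (1126·584 / 631) = (1126 / 631)·(584 / 631).
First factor (1126 / 631):
(1126 / 631)
  = (495 / 631)    [1126 ≡ 495 mod 631]
  = -(631 / 495)    [QR: both ≡ 3 mod 4, sign flips]
  = -(136 / 495)    [631 ≡ 136 mod 495]
  = -(17 / 495)    [495 ≡ 7 mod 8 ⇒ (2 / 495)^3 = +1]
  = -(495 / 17)    [QR: 17 ≡ 1 mod 4, sign kept]
  = -(2 / 17)    [495 ≡ 2 mod 17]
  = -(1 / 17)    [17 ≡ 1 mod 8 ⇒ (2 / 17) = +1]
  = -1    [(1 / 17) = 1]
Second factor (584 / 631):
(584 / 631)
  = (73 / 631)    [631 ≡ 7 mod 8 ⇒ (2 / 631)^3 = +1]
  = (631 / 73)    [QR: 73 ≡ 1 mod 4, sign kept]
  = (47 / 73)    [631 ≡ 47 mod 73]
  = (73 / 47)    [QR: 73 ≡ 1 mod 4, sign kept]
  = (26 / 47)    [73 ≡ 26 mod 47]
  = (13 / 47)    [47 ≡ 7 mod 8 ⇒ (2 / 47) = +1]
  = (47 / 13)    [QR: 13 ≡ 1 mod 4, sign kept]
  = (8 / 13)    [47 ≡ 8 mod 13]
  = -(1 / 13)    [13 ≡ 5 mod 8 ⇒ (2 / 13)^3 = -1]
  = -1    [(1 / 13) = 1]
Product: (-1)·(-1) = 1.

1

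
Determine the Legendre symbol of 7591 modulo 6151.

1

Reduce the numerator: 7591 ≡ 1440 (mod 6151), so (7591|6151) = (1440|6151).
Factor out 2: 1440 = 2^5·45. Since 6151 ≡ 7 (mod 8), (2|6151) = +1, and (2|6151)^5 = +1. Now have (45|6151).
45 ≡ 1 (mod 4), so quadratic reciprocity gives (45|6151) = (6151|45). Reduce: 6151 ≡ 31 (mod 45). Now have (31|45).
45 ≡ 1 (mod 4), so quadratic reciprocity gives (31|45) = (45|31). Reduce: 45 ≡ 14 (mod 31). Now have (14|31).
Factor out 2: 14 = 2·7. Since 31 ≡ 7 (mod 8), (2|31) = +1. Now have (7|31).
Both 7 ≡ 3 and 31 ≡ 3 (mod 4), so reciprocity gives (7|31) = -(31|7). Reduce: 31 ≡ 3 (mod 7). Now have -(3|7).
Both 3 ≡ 3 and 7 ≡ 3 (mod 4), so reciprocity gives (3|7) = -(7|3). Reduce: 7 ≡ 1 (mod 3). Now have (1|3).
(1|3) = 1. Collecting the sign factors: 1.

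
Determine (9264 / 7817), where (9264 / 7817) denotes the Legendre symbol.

Reduce the numerator: 9264 ≡ 1447 (mod 7817), so (9264 / 7817) = (1447 / 7817).
7817 ≡ 1 (mod 4), so quadratic reciprocity gives (1447 / 7817) = (7817 / 1447). Reduce: 7817 ≡ 582 (mod 1447). Now have (582 / 1447).
Factor out 2: 582 = 2·291. Since 1447 ≡ 7 (mod 8), (2 / 1447) = +1. Now have (291 / 1447).
Both 291 ≡ 3 and 1447 ≡ 3 (mod 4), so reciprocity gives (291 / 1447) = -(1447 / 291). Reduce: 1447 ≡ 283 (mod 291). Now have -(283 / 291).
Both 283 ≡ 3 and 291 ≡ 3 (mod 4), so reciprocity gives (283 / 291) = -(291 / 283). Reduce: 291 ≡ 8 (mod 283). Now have (8 / 283).
Factor out 2: 8 = 2^3. Since 283 ≡ 3 (mod 8), (2 / 283) = -1, and (2 / 283)^3 = -1. Now have -(1 / 283).
(1 / 283) = 1. Collecting the sign factors: -1.

-1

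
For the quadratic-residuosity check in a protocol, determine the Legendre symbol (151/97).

1

Reduce the numerator: 151 ≡ 54 (mod 97), so (151/97) = (54/97).
Factor out 2: 54 = 2·27. Since 97 ≡ 1 (mod 8), (2/97) = +1. Now have (27/97).
97 ≡ 1 (mod 4), so quadratic reciprocity gives (27/97) = (97/27). Reduce: 97 ≡ 16 (mod 27). Now have (16/27).
Factor out 2: 16 = 2^4. Since 27 ≡ 3 (mod 8), (2/27) = -1, and (2/27)^4 = +1. Now have (1/27).
(1/27) = 1. Collecting the sign factors: 1.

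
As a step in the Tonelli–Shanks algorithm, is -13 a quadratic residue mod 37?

no

Reduce the numerator: -13 ≡ 24 (mod 37), so (-13/37) = (24/37).
Factor out 2: 24 = 2^3·3. Since 37 ≡ 5 (mod 8), (2/37) = -1, and (2/37)^3 = -1. Now have -(3/37).
37 ≡ 1 (mod 4), so quadratic reciprocity gives (3/37) = (37/3). Reduce: 37 ≡ 1 (mod 3). Now have -(1/3).
(1/3) = 1. Collecting the sign factors: -1.
The Legendre symbol is -1, so x^2 ≡ -13 (mod 37) has no solution.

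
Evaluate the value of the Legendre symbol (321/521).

1

321 ≡ 1 (mod 4), so quadratic reciprocity gives (321/521) = (521/321). Reduce: 521 ≡ 200 (mod 321). Now have (200/321).
Factor out 2: 200 = 2^3·25. Since 321 ≡ 1 (mod 8), (2/321) = +1, and (2/321)^3 = +1. Now have (25/321).
25 ≡ 1 (mod 4), so quadratic reciprocity gives (25/321) = (321/25). Reduce: 321 ≡ 21 (mod 25). Now have (21/25).
21 ≡ 1 (mod 4), so quadratic reciprocity gives (21/25) = (25/21). Reduce: 25 ≡ 4 (mod 21). Now have (4/21).
Factor out 2: 4 = 2^2. Since 21 ≡ 5 (mod 8), (2/21) = -1, and (2/21)^2 = +1. Now have (1/21).
(1/21) = 1. Collecting the sign factors: 1.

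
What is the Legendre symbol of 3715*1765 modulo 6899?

By multiplicativity, (3715·1765 / 6899) = (3715 / 6899)·(1765 / 6899).
First factor (3715 / 6899):
(3715 / 6899)
  = -(6899 / 3715)    [QR: both ≡ 3 mod 4, sign flips]
  = -(3184 / 3715)    [6899 ≡ 3184 mod 3715]
  = -(199 / 3715)    [3715 ≡ 3 mod 8 ⇒ (2 / 3715)^4 = +1]
  = (3715 / 199)    [QR: both ≡ 3 mod 4, sign flips]
  = (133 / 199)    [3715 ≡ 133 mod 199]
  = (199 / 133)    [QR: 133 ≡ 1 mod 4, sign kept]
  = (66 / 133)    [199 ≡ 66 mod 133]
  = -(33 / 133)    [133 ≡ 5 mod 8 ⇒ (2 / 133) = -1]
  = -(133 / 33)    [QR: 33 ≡ 1 mod 4, sign kept]
  = -(1 / 33)    [133 ≡ 1 mod 33]
  = -1    [(1 / 33) = 1]
Second factor (1765 / 6899):
(1765 / 6899)
  = (6899 / 1765)    [QR: 1765 ≡ 1 mod 4, sign kept]
  = (1604 / 1765)    [6899 ≡ 1604 mod 1765]
  = (401 / 1765)    [1765 ≡ 5 mod 8 ⇒ (2 / 1765)^2 = +1]
  = (1765 / 401)    [QR: 401 ≡ 1 mod 4, sign kept]
  = (161 / 401)    [1765 ≡ 161 mod 401]
  = (401 / 161)    [QR: 161 ≡ 1 mod 4, sign kept]
  = (79 / 161)    [401 ≡ 79 mod 161]
  = (161 / 79)    [QR: 161 ≡ 1 mod 4, sign kept]
  = (3 / 79)    [161 ≡ 3 mod 79]
  = -(79 / 3)    [QR: both ≡ 3 mod 4, sign flips]
  = -(1 / 3)    [79 ≡ 1 mod 3]
  = -1    [(1 / 3) = 1]
Product: (-1)·(-1) = 1.

1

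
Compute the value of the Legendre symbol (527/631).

(527/631)
  = -(631/527)    [QR: both ≡ 3 mod 4, sign flips]
  = -(104/527)    [631 ≡ 104 mod 527]
  = -(13/527)    [527 ≡ 7 mod 8 ⇒ (2/527)^3 = +1]
  = -(527/13)    [QR: 13 ≡ 1 mod 4, sign kept]
  = -(7/13)    [527 ≡ 7 mod 13]
  = -(13/7)    [QR: 13 ≡ 1 mod 4, sign kept]
  = -(6/7)    [13 ≡ 6 mod 7]
  = -(3/7)    [7 ≡ 7 mod 8 ⇒ (2/7) = +1]
  = (7/3)    [QR: both ≡ 3 mod 4, sign flips]
  = (1/3)    [7 ≡ 1 mod 3]
  = 1    [(1/3) = 1]

1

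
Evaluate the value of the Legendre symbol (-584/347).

Pull out -1: (-584/347) = (-1/347)·(584/347). Since 347 ≡ 3 (mod 4), (-1/347) = -1. Now have -(584/347).
Reduce the numerator: 584 ≡ 237 (mod 347), so (584/347) = (237/347).
237 ≡ 1 (mod 4), so quadratic reciprocity gives (237/347) = (347/237). Reduce: 347 ≡ 110 (mod 237). Now have -(110/237).
Factor out 2: 110 = 2·55. Since 237 ≡ 5 (mod 8), (2/237) = -1. Now have (55/237).
237 ≡ 1 (mod 4), so quadratic reciprocity gives (55/237) = (237/55). Reduce: 237 ≡ 17 (mod 55). Now have (17/55).
17 ≡ 1 (mod 4), so quadratic reciprocity gives (17/55) = (55/17). Reduce: 55 ≡ 4 (mod 17). Now have (4/17).
Factor out 2: 4 = 2^2. Since 17 ≡ 1 (mod 8), (2/17) = +1, and (2/17)^2 = +1. Now have (1/17).
(1/17) = 1. Collecting the sign factors: 1.

1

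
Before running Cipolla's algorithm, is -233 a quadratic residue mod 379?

(-233|379)
  = (146|379)    [-233 ≡ 146 mod 379]
  = -(73|379)    [379 ≡ 3 mod 8 ⇒ (2|379) = -1]
  = -(379|73)    [QR: 73 ≡ 1 mod 4, sign kept]
  = -(14|73)    [379 ≡ 14 mod 73]
  = -(7|73)    [73 ≡ 1 mod 8 ⇒ (2|73) = +1]
  = -(73|7)    [QR: 73 ≡ 1 mod 4, sign kept]
  = -(3|7)    [73 ≡ 3 mod 7]
  = (7|3)    [QR: both ≡ 3 mod 4, sign flips]
  = (1|3)    [7 ≡ 1 mod 3]
  = 1    [(1|3) = 1]
(-233|379) = 1, and 379 is prime, so -233 is a quadratic residue mod 379.

yes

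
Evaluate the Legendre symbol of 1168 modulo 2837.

Factor out 2: 1168 = 2^4·73. Since 2837 ≡ 5 (mod 8), (2|2837) = -1, and (2|2837)^4 = +1. Now have (73|2837).
73 ≡ 1 (mod 4), so quadratic reciprocity gives (73|2837) = (2837|73). Reduce: 2837 ≡ 63 (mod 73). Now have (63|73).
73 ≡ 1 (mod 4), so quadratic reciprocity gives (63|73) = (73|63). Reduce: 73 ≡ 10 (mod 63). Now have (10|63).
Factor out 2: 10 = 2·5. Since 63 ≡ 7 (mod 8), (2|63) = +1. Now have (5|63).
5 ≡ 1 (mod 4), so quadratic reciprocity gives (5|63) = (63|5). Reduce: 63 ≡ 3 (mod 5). Now have (3|5).
5 ≡ 1 (mod 4), so quadratic reciprocity gives (3|5) = (5|3). Reduce: 5 ≡ 2 (mod 3). Now have (2|3).
Factor out 2: 2 = 2. Since 3 ≡ 3 (mod 8), (2|3) = -1. Now have -(1|3).
(1|3) = 1. Collecting the sign factors: -1.

-1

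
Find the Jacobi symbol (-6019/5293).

-1

(-6019/5293)
  = (4567/5293)    [-6019 ≡ 4567 mod 5293]
  = (5293/4567)    [QR: 5293 ≡ 1 mod 4, sign kept]
  = (726/4567)    [5293 ≡ 726 mod 4567]
  = (363/4567)    [4567 ≡ 7 mod 8 ⇒ (2/4567) = +1]
  = -(4567/363)    [QR: both ≡ 3 mod 4, sign flips]
  = -(211/363)    [4567 ≡ 211 mod 363]
  = (363/211)    [QR: both ≡ 3 mod 4, sign flips]
  = (152/211)    [363 ≡ 152 mod 211]
  = -(19/211)    [211 ≡ 3 mod 8 ⇒ (2/211)^3 = -1]
  = (211/19)    [QR: both ≡ 3 mod 4, sign flips]
  = (2/19)    [211 ≡ 2 mod 19]
  = -(1/19)    [19 ≡ 3 mod 8 ⇒ (2/19) = -1]
  = -1    [(1/19) = 1]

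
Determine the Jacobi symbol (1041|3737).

(1041|3737)
  = (3737|1041)    [QR: 1041 ≡ 1 mod 4, sign kept]
  = (614|1041)    [3737 ≡ 614 mod 1041]
  = (307|1041)    [1041 ≡ 1 mod 8 ⇒ (2|1041) = +1]
  = (1041|307)    [QR: 1041 ≡ 1 mod 4, sign kept]
  = (120|307)    [1041 ≡ 120 mod 307]
  = -(15|307)    [307 ≡ 3 mod 8 ⇒ (2|307)^3 = -1]
  = (307|15)    [QR: both ≡ 3 mod 4, sign flips]
  = (7|15)    [307 ≡ 7 mod 15]
  = -(15|7)    [QR: both ≡ 3 mod 4, sign flips]
  = -(1|7)    [15 ≡ 1 mod 7]
  = -1    [(1|7) = 1]

-1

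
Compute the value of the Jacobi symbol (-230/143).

1

(-230/143)
  = (56/143)    [-230 ≡ 56 mod 143]
  = (7/143)    [143 ≡ 7 mod 8 ⇒ (2/143)^3 = +1]
  = -(143/7)    [QR: both ≡ 3 mod 4, sign flips]
  = -(3/7)    [143 ≡ 3 mod 7]
  = (7/3)    [QR: both ≡ 3 mod 4, sign flips]
  = (1/3)    [7 ≡ 1 mod 3]
  = 1    [(1/3) = 1]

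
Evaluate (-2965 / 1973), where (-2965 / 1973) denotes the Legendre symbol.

-1

(-2965 / 1973)
  = (2965 / 1973)    [1973 ≡ 1 mod 4 ⇒ (-1 / 1973) = +1]
  = (992 / 1973)    [2965 ≡ 992 mod 1973]
  = -(31 / 1973)    [1973 ≡ 5 mod 8 ⇒ (2 / 1973)^5 = -1]
  = -(1973 / 31)    [QR: 1973 ≡ 1 mod 4, sign kept]
  = -(20 / 31)    [1973 ≡ 20 mod 31]
  = -(5 / 31)    [31 ≡ 7 mod 8 ⇒ (2 / 31)^2 = +1]
  = -(31 / 5)    [QR: 5 ≡ 1 mod 4, sign kept]
  = -(1 / 5)    [31 ≡ 1 mod 5]
  = -1    [(1 / 5) = 1]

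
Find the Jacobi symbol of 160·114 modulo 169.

1

By multiplicativity, (160·114/169) = (160/169)·(114/169).
First factor (160/169):
Factor out 2: 160 = 2^5·5. Since 169 ≡ 1 (mod 8), (2/169) = +1, and (2/169)^5 = +1. Now have (5/169).
5 ≡ 1 (mod 4), so quadratic reciprocity gives (5/169) = (169/5). Reduce: 169 ≡ 4 (mod 5). Now have (4/5).
Factor out 2: 4 = 2^2. Since 5 ≡ 5 (mod 8), (2/5) = -1, and (2/5)^2 = +1. Now have (1/5).
(1/5) = 1. Collecting the sign factors: 1.
Second factor (114/169):
Factor out 2: 114 = 2·57. Since 169 ≡ 1 (mod 8), (2/169) = +1. Now have (57/169).
57 ≡ 1 (mod 4), so quadratic reciprocity gives (57/169) = (169/57). Reduce: 169 ≡ 55 (mod 57). Now have (55/57).
57 ≡ 1 (mod 4), so quadratic reciprocity gives (55/57) = (57/55). Reduce: 57 ≡ 2 (mod 55). Now have (2/55).
Factor out 2: 2 = 2. Since 55 ≡ 7 (mod 8), (2/55) = +1. Now have (1/55).
(1/55) = 1. Collecting the sign factors: 1.
Product: (1)·(1) = 1.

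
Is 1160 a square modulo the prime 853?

Reduce the numerator: 1160 ≡ 307 (mod 853), so (1160/853) = (307/853).
853 ≡ 1 (mod 4), so quadratic reciprocity gives (307/853) = (853/307). Reduce: 853 ≡ 239 (mod 307). Now have (239/307).
Both 239 ≡ 3 and 307 ≡ 3 (mod 4), so reciprocity gives (239/307) = -(307/239). Reduce: 307 ≡ 68 (mod 239). Now have -(68/239).
Factor out 2: 68 = 2^2·17. Since 239 ≡ 7 (mod 8), (2/239) = +1, and (2/239)^2 = +1. Now have -(17/239).
17 ≡ 1 (mod 4), so quadratic reciprocity gives (17/239) = (239/17). Reduce: 239 ≡ 1 (mod 17). Now have -(1/17).
(1/17) = 1. Collecting the sign factors: -1.
The Legendre symbol is -1, so x^2 ≡ 1160 (mod 853) has no solution.

no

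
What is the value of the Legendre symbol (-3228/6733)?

-1

(-3228/6733)
  = (3505/6733)    [-3228 ≡ 3505 mod 6733]
  = (6733/3505)    [QR: 3505 ≡ 1 mod 4, sign kept]
  = (3228/3505)    [6733 ≡ 3228 mod 3505]
  = (807/3505)    [3505 ≡ 1 mod 8 ⇒ (2/3505)^2 = +1]
  = (3505/807)    [QR: 3505 ≡ 1 mod 4, sign kept]
  = (277/807)    [3505 ≡ 277 mod 807]
  = (807/277)    [QR: 277 ≡ 1 mod 4, sign kept]
  = (253/277)    [807 ≡ 253 mod 277]
  = (277/253)    [QR: 253 ≡ 1 mod 4, sign kept]
  = (24/253)    [277 ≡ 24 mod 253]
  = -(3/253)    [253 ≡ 5 mod 8 ⇒ (2/253)^3 = -1]
  = -(253/3)    [QR: 253 ≡ 1 mod 4, sign kept]
  = -(1/3)    [253 ≡ 1 mod 3]
  = -1    [(1/3) = 1]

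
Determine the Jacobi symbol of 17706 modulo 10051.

1

Reduce the numerator: 17706 ≡ 7655 (mod 10051), so (17706/10051) = (7655/10051).
Both 7655 ≡ 3 and 10051 ≡ 3 (mod 4), so reciprocity gives (7655/10051) = -(10051/7655). Reduce: 10051 ≡ 2396 (mod 7655). Now have -(2396/7655).
Factor out 2: 2396 = 2^2·599. Since 7655 ≡ 7 (mod 8), (2/7655) = +1, and (2/7655)^2 = +1. Now have -(599/7655).
Both 599 ≡ 3 and 7655 ≡ 3 (mod 4), so reciprocity gives (599/7655) = -(7655/599). Reduce: 7655 ≡ 467 (mod 599). Now have (467/599).
Both 467 ≡ 3 and 599 ≡ 3 (mod 4), so reciprocity gives (467/599) = -(599/467). Reduce: 599 ≡ 132 (mod 467). Now have -(132/467).
Factor out 2: 132 = 2^2·33. Since 467 ≡ 3 (mod 8), (2/467) = -1, and (2/467)^2 = +1. Now have -(33/467).
33 ≡ 1 (mod 4), so quadratic reciprocity gives (33/467) = (467/33). Reduce: 467 ≡ 5 (mod 33). Now have -(5/33).
5 ≡ 1 (mod 4), so quadratic reciprocity gives (5/33) = (33/5). Reduce: 33 ≡ 3 (mod 5). Now have -(3/5).
5 ≡ 1 (mod 4), so quadratic reciprocity gives (3/5) = (5/3). Reduce: 5 ≡ 2 (mod 3). Now have -(2/3).
Factor out 2: 2 = 2. Since 3 ≡ 3 (mod 8), (2/3) = -1. Now have (1/3).
(1/3) = 1. Collecting the sign factors: 1.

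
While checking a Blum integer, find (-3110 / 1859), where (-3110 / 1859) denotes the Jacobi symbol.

Reduce the numerator: -3110 ≡ 608 (mod 1859), so (-3110 / 1859) = (608 / 1859).
Factor out 2: 608 = 2^5·19. Since 1859 ≡ 3 (mod 8), (2 / 1859) = -1, and (2 / 1859)^5 = -1. Now have -(19 / 1859).
Both 19 ≡ 3 and 1859 ≡ 3 (mod 4), so reciprocity gives (19 / 1859) = -(1859 / 19). Reduce: 1859 ≡ 16 (mod 19). Now have (16 / 19).
Factor out 2: 16 = 2^4. Since 19 ≡ 3 (mod 8), (2 / 19) = -1, and (2 / 19)^4 = +1. Now have (1 / 19).
(1 / 19) = 1. Collecting the sign factors: 1.

1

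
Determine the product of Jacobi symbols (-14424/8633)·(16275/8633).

By multiplicativity, (-14424·16275/8633) = (-14424/8633)·(16275/8633).
First factor (-14424/8633):
Reduce the numerator: -14424 ≡ 2842 (mod 8633), so (-14424/8633) = (2842/8633).
Factor out 2: 2842 = 2·1421. Since 8633 ≡ 1 (mod 8), (2/8633) = +1. Now have (1421/8633).
1421 ≡ 1 (mod 4), so quadratic reciprocity gives (1421/8633) = (8633/1421). Reduce: 8633 ≡ 107 (mod 1421). Now have (107/1421).
1421 ≡ 1 (mod 4), so quadratic reciprocity gives (107/1421) = (1421/107). Reduce: 1421 ≡ 30 (mod 107). Now have (30/107).
Factor out 2: 30 = 2·15. Since 107 ≡ 3 (mod 8), (2/107) = -1. Now have -(15/107).
Both 15 ≡ 3 and 107 ≡ 3 (mod 4), so reciprocity gives (15/107) = -(107/15). Reduce: 107 ≡ 2 (mod 15). Now have (2/15).
Factor out 2: 2 = 2. Since 15 ≡ 7 (mod 8), (2/15) = +1. Now have (1/15).
(1/15) = 1. Collecting the sign factors: 1.
Second factor (16275/8633):
Reduce the numerator: 16275 ≡ 7642 (mod 8633), so (16275/8633) = (7642/8633).
Factor out 2: 7642 = 2·3821. Since 8633 ≡ 1 (mod 8), (2/8633) = +1. Now have (3821/8633).
3821 ≡ 1 (mod 4), so quadratic reciprocity gives (3821/8633) = (8633/3821). Reduce: 8633 ≡ 991 (mod 3821). Now have (991/3821).
3821 ≡ 1 (mod 4), so quadratic reciprocity gives (991/3821) = (3821/991). Reduce: 3821 ≡ 848 (mod 991). Now have (848/991).
Factor out 2: 848 = 2^4·53. Since 991 ≡ 7 (mod 8), (2/991) = +1, and (2/991)^4 = +1. Now have (53/991).
53 ≡ 1 (mod 4), so quadratic reciprocity gives (53/991) = (991/53). Reduce: 991 ≡ 37 (mod 53). Now have (37/53).
37 ≡ 1 (mod 4), so quadratic reciprocity gives (37/53) = (53/37). Reduce: 53 ≡ 16 (mod 37). Now have (16/37).
Factor out 2: 16 = 2^4. Since 37 ≡ 5 (mod 8), (2/37) = -1, and (2/37)^4 = +1. Now have (1/37).
(1/37) = 1. Collecting the sign factors: 1.
Product: (1)·(1) = 1.

1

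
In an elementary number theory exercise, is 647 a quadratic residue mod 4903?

yes

Both 647 ≡ 3 and 4903 ≡ 3 (mod 4), so reciprocity gives (647/4903) = -(4903/647). Reduce: 4903 ≡ 374 (mod 647). Now have -(374/647).
Factor out 2: 374 = 2·187. Since 647 ≡ 7 (mod 8), (2/647) = +1. Now have -(187/647).
Both 187 ≡ 3 and 647 ≡ 3 (mod 4), so reciprocity gives (187/647) = -(647/187). Reduce: 647 ≡ 86 (mod 187). Now have (86/187).
Factor out 2: 86 = 2·43. Since 187 ≡ 3 (mod 8), (2/187) = -1. Now have -(43/187).
Both 43 ≡ 3 and 187 ≡ 3 (mod 4), so reciprocity gives (43/187) = -(187/43). Reduce: 187 ≡ 15 (mod 43). Now have (15/43).
Both 15 ≡ 3 and 43 ≡ 3 (mod 4), so reciprocity gives (15/43) = -(43/15). Reduce: 43 ≡ 13 (mod 15). Now have -(13/15).
13 ≡ 1 (mod 4), so quadratic reciprocity gives (13/15) = (15/13). Reduce: 15 ≡ 2 (mod 13). Now have -(2/13).
Factor out 2: 2 = 2. Since 13 ≡ 5 (mod 8), (2/13) = -1. Now have (1/13).
(1/13) = 1. Collecting the sign factors: 1.
(647/4903) = 1, and 4903 is prime, so 647 is a quadratic residue mod 4903.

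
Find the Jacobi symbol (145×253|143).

By multiplicativity, (145·253|143) = (145|143)·(253|143).
First factor (145|143):
Reduce the numerator: 145 ≡ 2 (mod 143), so (145|143) = (2|143).
Factor out 2: 2 = 2. Since 143 ≡ 7 (mod 8), (2|143) = +1. Now have (1|143).
(1|143) = 1. Collecting the sign factors: 1.
Second factor (253|143):
Reduce the numerator: 253 ≡ 110 (mod 143), so (253|143) = (110|143).
Factor out 2: 110 = 2·55. Since 143 ≡ 7 (mod 8), (2|143) = +1. Now have (55|143).
Both 55 ≡ 3 and 143 ≡ 3 (mod 4), so reciprocity gives (55|143) = -(143|55). Reduce: 143 ≡ 33 (mod 55). Now have -(33|55).
33 ≡ 1 (mod 4), so quadratic reciprocity gives (33|55) = (55|33). Reduce: 55 ≡ 22 (mod 33). Now have -(22|33).
Factor out 2: 22 = 2·11. Since 33 ≡ 1 (mod 8), (2|33) = +1. Now have -(11|33).
33 ≡ 1 (mod 4), so quadratic reciprocity gives (11|33) = (33|11). Reduce: 33 ≡ 0 (mod 11). Now have -(0|11).
The numerator is now 0 with denominator 11 > 1: the symbol is 0.
Product: (1)·(0) = 0.

0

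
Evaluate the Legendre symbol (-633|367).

Reduce the numerator: -633 ≡ 101 (mod 367), so (-633|367) = (101|367).
101 ≡ 1 (mod 4), so quadratic reciprocity gives (101|367) = (367|101). Reduce: 367 ≡ 64 (mod 101). Now have (64|101).
Factor out 2: 64 = 2^6. Since 101 ≡ 5 (mod 8), (2|101) = -1, and (2|101)^6 = +1. Now have (1|101).
(1|101) = 1. Collecting the sign factors: 1.

1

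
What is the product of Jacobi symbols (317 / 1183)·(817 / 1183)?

By multiplicativity, (317·817 / 1183) = (317 / 1183)·(817 / 1183).
First factor (317 / 1183):
317 ≡ 1 (mod 4), so quadratic reciprocity gives (317 / 1183) = (1183 / 317). Reduce: 1183 ≡ 232 (mod 317). Now have (232 / 317).
Factor out 2: 232 = 2^3·29. Since 317 ≡ 5 (mod 8), (2 / 317) = -1, and (2 / 317)^3 = -1. Now have -(29 / 317).
29 ≡ 1 (mod 4), so quadratic reciprocity gives (29 / 317) = (317 / 29). Reduce: 317 ≡ 27 (mod 29). Now have -(27 / 29).
29 ≡ 1 (mod 4), so quadratic reciprocity gives (27 / 29) = (29 / 27). Reduce: 29 ≡ 2 (mod 27). Now have -(2 / 27).
Factor out 2: 2 = 2. Since 27 ≡ 3 (mod 8), (2 / 27) = -1. Now have (1 / 27).
(1 / 27) = 1. Collecting the sign factors: 1.
Second factor (817 / 1183):
817 ≡ 1 (mod 4), so quadratic reciprocity gives (817 / 1183) = (1183 / 817). Reduce: 1183 ≡ 366 (mod 817). Now have (366 / 817).
Factor out 2: 366 = 2·183. Since 817 ≡ 1 (mod 8), (2 / 817) = +1. Now have (183 / 817).
817 ≡ 1 (mod 4), so quadratic reciprocity gives (183 / 817) = (817 / 183). Reduce: 817 ≡ 85 (mod 183). Now have (85 / 183).
85 ≡ 1 (mod 4), so quadratic reciprocity gives (85 / 183) = (183 / 85). Reduce: 183 ≡ 13 (mod 85). Now have (13 / 85).
13 ≡ 1 (mod 4), so quadratic reciprocity gives (13 / 85) = (85 / 13). Reduce: 85 ≡ 7 (mod 13). Now have (7 / 13).
13 ≡ 1 (mod 4), so quadratic reciprocity gives (7 / 13) = (13 / 7). Reduce: 13 ≡ 6 (mod 7). Now have (6 / 7).
Factor out 2: 6 = 2·3. Since 7 ≡ 7 (mod 8), (2 / 7) = +1. Now have (3 / 7).
Both 3 ≡ 3 and 7 ≡ 3 (mod 4), so reciprocity gives (3 / 7) = -(7 / 3). Reduce: 7 ≡ 1 (mod 3). Now have -(1 / 3).
(1 / 3) = 1. Collecting the sign factors: -1.
Product: (1)·(-1) = -1.

-1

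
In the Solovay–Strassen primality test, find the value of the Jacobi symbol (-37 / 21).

1

Pull out -1: (-37 / 21) = (-1 / 21)·(37 / 21). Since 21 ≡ 1 (mod 4), (-1 / 21) = +1. Now have (37 / 21).
Reduce the numerator: 37 ≡ 16 (mod 21), so (37 / 21) = (16 / 21).
Factor out 2: 16 = 2^4. Since 21 ≡ 5 (mod 8), (2 / 21) = -1, and (2 / 21)^4 = +1. Now have (1 / 21).
(1 / 21) = 1. Collecting the sign factors: 1.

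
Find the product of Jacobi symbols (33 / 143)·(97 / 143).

By multiplicativity, (33·97 / 143) = (33 / 143)·(97 / 143).
First factor (33 / 143):
(33 / 143)
  = (143 / 33)    [QR: 33 ≡ 1 mod 4, sign kept]
  = (11 / 33)    [143 ≡ 11 mod 33]
  = (33 / 11)    [QR: 33 ≡ 1 mod 4, sign kept]
  = (0 / 11)    [33 ≡ 0 mod 11]
  = 0    [numerator 0, gcd > 1]
Second factor (97 / 143):
(97 / 143)
  = (143 / 97)    [QR: 97 ≡ 1 mod 4, sign kept]
  = (46 / 97)    [143 ≡ 46 mod 97]
  = (23 / 97)    [97 ≡ 1 mod 8 ⇒ (2 / 97) = +1]
  = (97 / 23)    [QR: 97 ≡ 1 mod 4, sign kept]
  = (5 / 23)    [97 ≡ 5 mod 23]
  = (23 / 5)    [QR: 5 ≡ 1 mod 4, sign kept]
  = (3 / 5)    [23 ≡ 3 mod 5]
  = (5 / 3)    [QR: 5 ≡ 1 mod 4, sign kept]
  = (2 / 3)    [5 ≡ 2 mod 3]
  = -(1 / 3)    [3 ≡ 3 mod 8 ⇒ (2 / 3) = -1]
  = -1    [(1 / 3) = 1]
Product: (0)·(-1) = 0.

0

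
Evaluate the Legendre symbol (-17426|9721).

Pull out -1: (-17426|9721) = (-1|9721)·(17426|9721). Since 9721 ≡ 1 (mod 4), (-1|9721) = +1. Now have (17426|9721).
Reduce the numerator: 17426 ≡ 7705 (mod 9721), so (17426|9721) = (7705|9721).
7705 ≡ 1 (mod 4), so quadratic reciprocity gives (7705|9721) = (9721|7705). Reduce: 9721 ≡ 2016 (mod 7705). Now have (2016|7705).
Factor out 2: 2016 = 2^5·63. Since 7705 ≡ 1 (mod 8), (2|7705) = +1, and (2|7705)^5 = +1. Now have (63|7705).
7705 ≡ 1 (mod 4), so quadratic reciprocity gives (63|7705) = (7705|63). Reduce: 7705 ≡ 19 (mod 63). Now have (19|63).
Both 19 ≡ 3 and 63 ≡ 3 (mod 4), so reciprocity gives (19|63) = -(63|19). Reduce: 63 ≡ 6 (mod 19). Now have -(6|19).
Factor out 2: 6 = 2·3. Since 19 ≡ 3 (mod 8), (2|19) = -1. Now have (3|19).
Both 3 ≡ 3 and 19 ≡ 3 (mod 4), so reciprocity gives (3|19) = -(19|3). Reduce: 19 ≡ 1 (mod 3). Now have -(1|3).
(1|3) = 1. Collecting the sign factors: -1.

-1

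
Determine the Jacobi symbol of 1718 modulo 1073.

1

Reduce the numerator: 1718 ≡ 645 (mod 1073), so (1718|1073) = (645|1073).
645 ≡ 1 (mod 4), so quadratic reciprocity gives (645|1073) = (1073|645). Reduce: 1073 ≡ 428 (mod 645). Now have (428|645).
Factor out 2: 428 = 2^2·107. Since 645 ≡ 5 (mod 8), (2|645) = -1, and (2|645)^2 = +1. Now have (107|645).
645 ≡ 1 (mod 4), so quadratic reciprocity gives (107|645) = (645|107). Reduce: 645 ≡ 3 (mod 107). Now have (3|107).
Both 3 ≡ 3 and 107 ≡ 3 (mod 4), so reciprocity gives (3|107) = -(107|3). Reduce: 107 ≡ 2 (mod 3). Now have -(2|3).
Factor out 2: 2 = 2. Since 3 ≡ 3 (mod 8), (2|3) = -1. Now have (1|3).
(1|3) = 1. Collecting the sign factors: 1.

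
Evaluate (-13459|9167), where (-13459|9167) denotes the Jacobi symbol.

(-13459|9167)
  = -(13459|9167)    [9167 ≡ 3 mod 4 ⇒ (-1|9167) = -1]
  = -(4292|9167)    [13459 ≡ 4292 mod 9167]
  = -(1073|9167)    [9167 ≡ 7 mod 8 ⇒ (2|9167)^2 = +1]
  = -(9167|1073)    [QR: 1073 ≡ 1 mod 4, sign kept]
  = -(583|1073)    [9167 ≡ 583 mod 1073]
  = -(1073|583)    [QR: 1073 ≡ 1 mod 4, sign kept]
  = -(490|583)    [1073 ≡ 490 mod 583]
  = -(245|583)    [583 ≡ 7 mod 8 ⇒ (2|583) = +1]
  = -(583|245)    [QR: 245 ≡ 1 mod 4, sign kept]
  = -(93|245)    [583 ≡ 93 mod 245]
  = -(245|93)    [QR: 93 ≡ 1 mod 4, sign kept]
  = -(59|93)    [245 ≡ 59 mod 93]
  = -(93|59)    [QR: 93 ≡ 1 mod 4, sign kept]
  = -(34|59)    [93 ≡ 34 mod 59]
  = (17|59)    [59 ≡ 3 mod 8 ⇒ (2|59) = -1]
  = (59|17)    [QR: 17 ≡ 1 mod 4, sign kept]
  = (8|17)    [59 ≡ 8 mod 17]
  = (1|17)    [17 ≡ 1 mod 8 ⇒ (2|17)^3 = +1]
  = 1    [(1|17) = 1]

1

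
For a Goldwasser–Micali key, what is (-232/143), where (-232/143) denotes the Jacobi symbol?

Reduce the numerator: -232 ≡ 54 (mod 143), so (-232/143) = (54/143).
Factor out 2: 54 = 2·27. Since 143 ≡ 7 (mod 8), (2/143) = +1. Now have (27/143).
Both 27 ≡ 3 and 143 ≡ 3 (mod 4), so reciprocity gives (27/143) = -(143/27). Reduce: 143 ≡ 8 (mod 27). Now have -(8/27).
Factor out 2: 8 = 2^3. Since 27 ≡ 3 (mod 8), (2/27) = -1, and (2/27)^3 = -1. Now have (1/27).
(1/27) = 1. Collecting the sign factors: 1.

1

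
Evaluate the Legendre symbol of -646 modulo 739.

Reduce the numerator: -646 ≡ 93 (mod 739), so (-646/739) = (93/739).
93 ≡ 1 (mod 4), so quadratic reciprocity gives (93/739) = (739/93). Reduce: 739 ≡ 88 (mod 93). Now have (88/93).
Factor out 2: 88 = 2^3·11. Since 93 ≡ 5 (mod 8), (2/93) = -1, and (2/93)^3 = -1. Now have -(11/93).
93 ≡ 1 (mod 4), so quadratic reciprocity gives (11/93) = (93/11). Reduce: 93 ≡ 5 (mod 11). Now have -(5/11).
5 ≡ 1 (mod 4), so quadratic reciprocity gives (5/11) = (11/5). Reduce: 11 ≡ 1 (mod 5). Now have -(1/5).
(1/5) = 1. Collecting the sign factors: -1.

-1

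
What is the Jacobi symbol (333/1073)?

0

333 ≡ 1 (mod 4), so quadratic reciprocity gives (333/1073) = (1073/333). Reduce: 1073 ≡ 74 (mod 333). Now have (74/333).
Factor out 2: 74 = 2·37. Since 333 ≡ 5 (mod 8), (2/333) = -1. Now have -(37/333).
37 ≡ 1 (mod 4), so quadratic reciprocity gives (37/333) = (333/37). Reduce: 333 ≡ 0 (mod 37). Now have -(0/37).
The numerator is now 0 with denominator 37 > 1: the symbol is 0.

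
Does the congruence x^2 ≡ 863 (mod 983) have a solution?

yes

Both 863 ≡ 3 and 983 ≡ 3 (mod 4), so reciprocity gives (863|983) = -(983|863). Reduce: 983 ≡ 120 (mod 863). Now have -(120|863).
Factor out 2: 120 = 2^3·15. Since 863 ≡ 7 (mod 8), (2|863) = +1, and (2|863)^3 = +1. Now have -(15|863).
Both 15 ≡ 3 and 863 ≡ 3 (mod 4), so reciprocity gives (15|863) = -(863|15). Reduce: 863 ≡ 8 (mod 15). Now have (8|15).
Factor out 2: 8 = 2^3. Since 15 ≡ 7 (mod 8), (2|15) = +1, and (2|15)^3 = +1. Now have (1|15).
(1|15) = 1. Collecting the sign factors: 1.
(863|983) = 1, and 983 is prime, so 863 is a quadratic residue mod 983.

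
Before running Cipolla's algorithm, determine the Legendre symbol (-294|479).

Reduce the numerator: -294 ≡ 185 (mod 479), so (-294|479) = (185|479).
185 ≡ 1 (mod 4), so quadratic reciprocity gives (185|479) = (479|185). Reduce: 479 ≡ 109 (mod 185). Now have (109|185).
109 ≡ 1 (mod 4), so quadratic reciprocity gives (109|185) = (185|109). Reduce: 185 ≡ 76 (mod 109). Now have (76|109).
Factor out 2: 76 = 2^2·19. Since 109 ≡ 5 (mod 8), (2|109) = -1, and (2|109)^2 = +1. Now have (19|109).
109 ≡ 1 (mod 4), so quadratic reciprocity gives (19|109) = (109|19). Reduce: 109 ≡ 14 (mod 19). Now have (14|19).
Factor out 2: 14 = 2·7. Since 19 ≡ 3 (mod 8), (2|19) = -1. Now have -(7|19).
Both 7 ≡ 3 and 19 ≡ 3 (mod 4), so reciprocity gives (7|19) = -(19|7). Reduce: 19 ≡ 5 (mod 7). Now have (5|7).
5 ≡ 1 (mod 4), so quadratic reciprocity gives (5|7) = (7|5). Reduce: 7 ≡ 2 (mod 5). Now have (2|5).
Factor out 2: 2 = 2. Since 5 ≡ 5 (mod 8), (2|5) = -1. Now have -(1|5).
(1|5) = 1. Collecting the sign factors: -1.

-1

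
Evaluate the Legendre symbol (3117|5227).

1

(3117|5227)
  = (5227|3117)    [QR: 3117 ≡ 1 mod 4, sign kept]
  = (2110|3117)    [5227 ≡ 2110 mod 3117]
  = -(1055|3117)    [3117 ≡ 5 mod 8 ⇒ (2|3117) = -1]
  = -(3117|1055)    [QR: 3117 ≡ 1 mod 4, sign kept]
  = -(1007|1055)    [3117 ≡ 1007 mod 1055]
  = (1055|1007)    [QR: both ≡ 3 mod 4, sign flips]
  = (48|1007)    [1055 ≡ 48 mod 1007]
  = (3|1007)    [1007 ≡ 7 mod 8 ⇒ (2|1007)^4 = +1]
  = -(1007|3)    [QR: both ≡ 3 mod 4, sign flips]
  = -(2|3)    [1007 ≡ 2 mod 3]
  = (1|3)    [3 ≡ 3 mod 8 ⇒ (2|3) = -1]
  = 1    [(1|3) = 1]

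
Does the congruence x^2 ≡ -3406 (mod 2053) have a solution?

yes

Reduce the numerator: -3406 ≡ 700 (mod 2053), so (-3406/2053) = (700/2053).
Factor out 2: 700 = 2^2·175. Since 2053 ≡ 5 (mod 8), (2/2053) = -1, and (2/2053)^2 = +1. Now have (175/2053).
2053 ≡ 1 (mod 4), so quadratic reciprocity gives (175/2053) = (2053/175). Reduce: 2053 ≡ 128 (mod 175). Now have (128/175).
Factor out 2: 128 = 2^7. Since 175 ≡ 7 (mod 8), (2/175) = +1, and (2/175)^7 = +1. Now have (1/175).
(1/175) = 1. Collecting the sign factors: 1.
(-3406/2053) = 1, and 2053 is prime, so -3406 is a quadratic residue mod 2053.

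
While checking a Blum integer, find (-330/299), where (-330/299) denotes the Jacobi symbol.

(-330/299)
  = (268/299)    [-330 ≡ 268 mod 299]
  = (67/299)    [299 ≡ 3 mod 8 ⇒ (2/299)^2 = +1]
  = -(299/67)    [QR: both ≡ 3 mod 4, sign flips]
  = -(31/67)    [299 ≡ 31 mod 67]
  = (67/31)    [QR: both ≡ 3 mod 4, sign flips]
  = (5/31)    [67 ≡ 5 mod 31]
  = (31/5)    [QR: 5 ≡ 1 mod 4, sign kept]
  = (1/5)    [31 ≡ 1 mod 5]
  = 1    [(1/5) = 1]

1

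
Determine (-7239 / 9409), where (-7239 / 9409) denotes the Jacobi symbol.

(-7239 / 9409)
  = (2170 / 9409)    [-7239 ≡ 2170 mod 9409]
  = (1085 / 9409)    [9409 ≡ 1 mod 8 ⇒ (2 / 9409) = +1]
  = (9409 / 1085)    [QR: 1085 ≡ 1 mod 4, sign kept]
  = (729 / 1085)    [9409 ≡ 729 mod 1085]
  = (1085 / 729)    [QR: 729 ≡ 1 mod 4, sign kept]
  = (356 / 729)    [1085 ≡ 356 mod 729]
  = (89 / 729)    [729 ≡ 1 mod 8 ⇒ (2 / 729)^2 = +1]
  = (729 / 89)    [QR: 89 ≡ 1 mod 4, sign kept]
  = (17 / 89)    [729 ≡ 17 mod 89]
  = (89 / 17)    [QR: 17 ≡ 1 mod 4, sign kept]
  = (4 / 17)    [89 ≡ 4 mod 17]
  = (1 / 17)    [17 ≡ 1 mod 8 ⇒ (2 / 17)^2 = +1]
  = 1    [(1 / 17) = 1]

1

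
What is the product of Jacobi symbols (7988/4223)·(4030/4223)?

-1

By multiplicativity, (7988·4030/4223) = (7988/4223)·(4030/4223).
First factor (7988/4223):
Reduce the numerator: 7988 ≡ 3765 (mod 4223), so (7988/4223) = (3765/4223).
3765 ≡ 1 (mod 4), so quadratic reciprocity gives (3765/4223) = (4223/3765). Reduce: 4223 ≡ 458 (mod 3765). Now have (458/3765).
Factor out 2: 458 = 2·229. Since 3765 ≡ 5 (mod 8), (2/3765) = -1. Now have -(229/3765).
229 ≡ 1 (mod 4), so quadratic reciprocity gives (229/3765) = (3765/229). Reduce: 3765 ≡ 101 (mod 229). Now have -(101/229).
101 ≡ 1 (mod 4), so quadratic reciprocity gives (101/229) = (229/101). Reduce: 229 ≡ 27 (mod 101). Now have -(27/101).
101 ≡ 1 (mod 4), so quadratic reciprocity gives (27/101) = (101/27). Reduce: 101 ≡ 20 (mod 27). Now have -(20/27).
Factor out 2: 20 = 2^2·5. Since 27 ≡ 3 (mod 8), (2/27) = -1, and (2/27)^2 = +1. Now have -(5/27).
5 ≡ 1 (mod 4), so quadratic reciprocity gives (5/27) = (27/5). Reduce: 27 ≡ 2 (mod 5). Now have -(2/5).
Factor out 2: 2 = 2. Since 5 ≡ 5 (mod 8), (2/5) = -1. Now have (1/5).
(1/5) = 1. Collecting the sign factors: 1.
Second factor (4030/4223):
Factor out 2: 4030 = 2·2015. Since 4223 ≡ 7 (mod 8), (2/4223) = +1. Now have (2015/4223).
Both 2015 ≡ 3 and 4223 ≡ 3 (mod 4), so reciprocity gives (2015/4223) = -(4223/2015). Reduce: 4223 ≡ 193 (mod 2015). Now have -(193/2015).
193 ≡ 1 (mod 4), so quadratic reciprocity gives (193/2015) = (2015/193). Reduce: 2015 ≡ 85 (mod 193). Now have -(85/193).
85 ≡ 1 (mod 4), so quadratic reciprocity gives (85/193) = (193/85). Reduce: 193 ≡ 23 (mod 85). Now have -(23/85).
85 ≡ 1 (mod 4), so quadratic reciprocity gives (23/85) = (85/23). Reduce: 85 ≡ 16 (mod 23). Now have -(16/23).
Factor out 2: 16 = 2^4. Since 23 ≡ 7 (mod 8), (2/23) = +1, and (2/23)^4 = +1. Now have -(1/23).
(1/23) = 1. Collecting the sign factors: -1.
Product: (1)·(-1) = -1.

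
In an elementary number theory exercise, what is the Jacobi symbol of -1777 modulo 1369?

1

(-1777/1369)
  = (961/1369)    [-1777 ≡ 961 mod 1369]
  = (1369/961)    [QR: 961 ≡ 1 mod 4, sign kept]
  = (408/961)    [1369 ≡ 408 mod 961]
  = (51/961)    [961 ≡ 1 mod 8 ⇒ (2/961)^3 = +1]
  = (961/51)    [QR: 961 ≡ 1 mod 4, sign kept]
  = (43/51)    [961 ≡ 43 mod 51]
  = -(51/43)    [QR: both ≡ 3 mod 4, sign flips]
  = -(8/43)    [51 ≡ 8 mod 43]
  = (1/43)    [43 ≡ 3 mod 8 ⇒ (2/43)^3 = -1]
  = 1    [(1/43) = 1]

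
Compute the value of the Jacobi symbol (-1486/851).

(-1486/851)
  = (216/851)    [-1486 ≡ 216 mod 851]
  = -(27/851)    [851 ≡ 3 mod 8 ⇒ (2/851)^3 = -1]
  = (851/27)    [QR: both ≡ 3 mod 4, sign flips]
  = (14/27)    [851 ≡ 14 mod 27]
  = -(7/27)    [27 ≡ 3 mod 8 ⇒ (2/27) = -1]
  = (27/7)    [QR: both ≡ 3 mod 4, sign flips]
  = (6/7)    [27 ≡ 6 mod 7]
  = (3/7)    [7 ≡ 7 mod 8 ⇒ (2/7) = +1]
  = -(7/3)    [QR: both ≡ 3 mod 4, sign flips]
  = -(1/3)    [7 ≡ 1 mod 3]
  = -1    [(1/3) = 1]

-1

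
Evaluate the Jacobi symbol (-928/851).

-1

Reduce the numerator: -928 ≡ 774 (mod 851), so (-928/851) = (774/851).
Factor out 2: 774 = 2·387. Since 851 ≡ 3 (mod 8), (2/851) = -1. Now have -(387/851).
Both 387 ≡ 3 and 851 ≡ 3 (mod 4), so reciprocity gives (387/851) = -(851/387). Reduce: 851 ≡ 77 (mod 387). Now have (77/387).
77 ≡ 1 (mod 4), so quadratic reciprocity gives (77/387) = (387/77). Reduce: 387 ≡ 2 (mod 77). Now have (2/77).
Factor out 2: 2 = 2. Since 77 ≡ 5 (mod 8), (2/77) = -1. Now have -(1/77).
(1/77) = 1. Collecting the sign factors: -1.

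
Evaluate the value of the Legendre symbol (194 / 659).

Factor out 2: 194 = 2·97. Since 659 ≡ 3 (mod 8), (2 / 659) = -1. Now have -(97 / 659).
97 ≡ 1 (mod 4), so quadratic reciprocity gives (97 / 659) = (659 / 97). Reduce: 659 ≡ 77 (mod 97). Now have -(77 / 97).
77 ≡ 1 (mod 4), so quadratic reciprocity gives (77 / 97) = (97 / 77). Reduce: 97 ≡ 20 (mod 77). Now have -(20 / 77).
Factor out 2: 20 = 2^2·5. Since 77 ≡ 5 (mod 8), (2 / 77) = -1, and (2 / 77)^2 = +1. Now have -(5 / 77).
5 ≡ 1 (mod 4), so quadratic reciprocity gives (5 / 77) = (77 / 5). Reduce: 77 ≡ 2 (mod 5). Now have -(2 / 5).
Factor out 2: 2 = 2. Since 5 ≡ 5 (mod 8), (2 / 5) = -1. Now have (1 / 5).
(1 / 5) = 1. Collecting the sign factors: 1.

1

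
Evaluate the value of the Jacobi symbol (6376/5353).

1

(6376/5353)
  = (1023/5353)    [6376 ≡ 1023 mod 5353]
  = (5353/1023)    [QR: 5353 ≡ 1 mod 4, sign kept]
  = (238/1023)    [5353 ≡ 238 mod 1023]
  = (119/1023)    [1023 ≡ 7 mod 8 ⇒ (2/1023) = +1]
  = -(1023/119)    [QR: both ≡ 3 mod 4, sign flips]
  = -(71/119)    [1023 ≡ 71 mod 119]
  = (119/71)    [QR: both ≡ 3 mod 4, sign flips]
  = (48/71)    [119 ≡ 48 mod 71]
  = (3/71)    [71 ≡ 7 mod 8 ⇒ (2/71)^4 = +1]
  = -(71/3)    [QR: both ≡ 3 mod 4, sign flips]
  = -(2/3)    [71 ≡ 2 mod 3]
  = (1/3)    [3 ≡ 3 mod 8 ⇒ (2/3) = -1]
  = 1    [(1/3) = 1]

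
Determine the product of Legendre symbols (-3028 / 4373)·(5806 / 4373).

1

By multiplicativity, (-3028·5806 / 4373) = (-3028 / 4373)·(5806 / 4373).
First factor (-3028 / 4373):
(-3028 / 4373)
  = (3028 / 4373)    [4373 ≡ 1 mod 4 ⇒ (-1 / 4373) = +1]
  = (757 / 4373)    [4373 ≡ 5 mod 8 ⇒ (2 / 4373)^2 = +1]
  = (4373 / 757)    [QR: 757 ≡ 1 mod 4, sign kept]
  = (588 / 757)    [4373 ≡ 588 mod 757]
  = (147 / 757)    [757 ≡ 5 mod 8 ⇒ (2 / 757)^2 = +1]
  = (757 / 147)    [QR: 757 ≡ 1 mod 4, sign kept]
  = (22 / 147)    [757 ≡ 22 mod 147]
  = -(11 / 147)    [147 ≡ 3 mod 8 ⇒ (2 / 147) = -1]
  = (147 / 11)    [QR: both ≡ 3 mod 4, sign flips]
  = (4 / 11)    [147 ≡ 4 mod 11]
  = (1 / 11)    [11 ≡ 3 mod 8 ⇒ (2 / 11)^2 = +1]
  = 1    [(1 / 11) = 1]
Second factor (5806 / 4373):
(5806 / 4373)
  = (1433 / 4373)    [5806 ≡ 1433 mod 4373]
  = (4373 / 1433)    [QR: 1433 ≡ 1 mod 4, sign kept]
  = (74 / 1433)    [4373 ≡ 74 mod 1433]
  = (37 / 1433)    [1433 ≡ 1 mod 8 ⇒ (2 / 1433) = +1]
  = (1433 / 37)    [QR: 37 ≡ 1 mod 4, sign kept]
  = (27 / 37)    [1433 ≡ 27 mod 37]
  = (37 / 27)    [QR: 37 ≡ 1 mod 4, sign kept]
  = (10 / 27)    [37 ≡ 10 mod 27]
  = -(5 / 27)    [27 ≡ 3 mod 8 ⇒ (2 / 27) = -1]
  = -(27 / 5)    [QR: 5 ≡ 1 mod 4, sign kept]
  = -(2 / 5)    [27 ≡ 2 mod 5]
  = (1 / 5)    [5 ≡ 5 mod 8 ⇒ (2 / 5) = -1]
  = 1    [(1 / 5) = 1]
Product: (1)·(1) = 1.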